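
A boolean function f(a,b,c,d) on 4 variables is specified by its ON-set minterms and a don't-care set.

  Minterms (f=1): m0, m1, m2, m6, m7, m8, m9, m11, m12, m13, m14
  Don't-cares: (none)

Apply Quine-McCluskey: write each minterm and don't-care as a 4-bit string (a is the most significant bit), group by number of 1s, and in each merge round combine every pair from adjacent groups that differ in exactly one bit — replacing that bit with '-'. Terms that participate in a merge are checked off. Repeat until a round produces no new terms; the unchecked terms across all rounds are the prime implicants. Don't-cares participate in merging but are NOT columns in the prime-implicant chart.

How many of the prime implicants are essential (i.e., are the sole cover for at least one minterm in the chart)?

[col 0] 0000*, 0001*, 0010*, 0110*, 0111*, 1000*, 1001*, 1011*, 1100*, 1101*, 1110*
[col 1] -000*, -001*, -110, 0-10, 00-0, 000-*, 011-, 1-00*, 1-01*, 10-1, 100-*, 11-0, 110-*
[col 2] -00-, 1-0-
Prime implicants: -00-, -110, 0-10, 00-0, 011-, 1-0-, 10-1, 11-0
PI chart (minterm → PIs covering it):
  0 | -00-,00-0
  1 | -00-  (sole → essential)
  2 | 0-10,00-0
  6 | -110,0-10,011-
  7 | 011-  (sole → essential)
  8 | -00-,1-0-
  9 | -00-,1-0-,10-1
  11 | 10-1  (sole → essential)
  12 | 1-0-,11-0
  13 | 1-0-  (sole → essential)
  14 | -110,11-0
Essential prime implicants: -00-, 011-, 1-0-, 10-1

4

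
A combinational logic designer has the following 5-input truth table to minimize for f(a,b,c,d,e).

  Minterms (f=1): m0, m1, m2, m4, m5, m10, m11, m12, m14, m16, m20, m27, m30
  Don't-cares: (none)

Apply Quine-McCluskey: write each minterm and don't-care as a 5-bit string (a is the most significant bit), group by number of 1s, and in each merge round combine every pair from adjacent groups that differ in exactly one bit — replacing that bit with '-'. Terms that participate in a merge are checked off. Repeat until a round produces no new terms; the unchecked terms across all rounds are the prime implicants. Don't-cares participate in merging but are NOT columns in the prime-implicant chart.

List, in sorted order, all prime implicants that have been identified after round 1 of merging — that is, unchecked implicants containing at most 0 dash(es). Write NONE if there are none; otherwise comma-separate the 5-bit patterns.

size-2^0 implicants → 00000(✓)  00001(✓)  00010(✓)  00100(✓)  00101(✓)  01010(✓)  01011(✓)  01100(✓)  01110(✓)  10000(✓)  10100(✓)  11011(✓)  11110(✓)
size-2^1 implicants → -0000(✓)  -0100(✓)  -1011  -1110  0-010  0-100  00-00(✓)  00-01(✓)  000-0  0000-(✓)  0010-(✓)  01-10  0101-  011-0  10-00(✓)
size-2^2 implicants → -0-00  00-0-
Unchecked terms (primes): -0-00, -1011, -1110, 0-010, 0-100, 00-0-, 000-0, 01-10, 0101-, 011-0

NONE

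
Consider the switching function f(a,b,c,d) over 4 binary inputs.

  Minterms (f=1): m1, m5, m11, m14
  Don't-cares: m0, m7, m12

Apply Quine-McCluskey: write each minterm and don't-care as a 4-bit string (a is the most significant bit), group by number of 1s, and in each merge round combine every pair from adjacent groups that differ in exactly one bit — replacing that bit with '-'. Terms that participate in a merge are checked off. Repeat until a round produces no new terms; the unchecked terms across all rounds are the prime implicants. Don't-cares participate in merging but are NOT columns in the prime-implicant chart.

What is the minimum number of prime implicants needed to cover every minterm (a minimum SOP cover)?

3

Round 0: 0000✓ 0001✓ 0101✓ 0111✓ 1011 1100✓ 1110✓
Round 1: 0-01 000- 01-1 11-0
PIs = {0-01, 000-, 01-1, 1011, 11-0}
Coverage chart:
  m1: 0-01,000-
  m5: 0-01,01-1
  m11: 1011 ←essential
  m14: 11-0 ←essential
Essential: 1011, 11-0
Petrick residual → 0-01
Min cover (3 terms): a'c'd + ab'cd + abd'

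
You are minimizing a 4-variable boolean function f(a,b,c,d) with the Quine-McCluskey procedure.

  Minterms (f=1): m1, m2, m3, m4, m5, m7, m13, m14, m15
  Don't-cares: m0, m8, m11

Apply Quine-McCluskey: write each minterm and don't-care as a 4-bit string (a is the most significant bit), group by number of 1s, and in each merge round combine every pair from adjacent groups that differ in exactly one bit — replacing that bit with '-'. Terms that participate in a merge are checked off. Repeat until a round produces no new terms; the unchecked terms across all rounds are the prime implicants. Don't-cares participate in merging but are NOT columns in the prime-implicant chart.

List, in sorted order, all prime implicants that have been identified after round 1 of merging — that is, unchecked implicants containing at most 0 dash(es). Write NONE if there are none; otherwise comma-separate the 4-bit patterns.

Round 0: 0000✓ 0001✓ 0010✓ 0011✓ 0100✓ 0101✓ 0111✓ 1000✓ 1011✓ 1101✓ 1110✓ 1111✓
Round 1: -000 -011✓ -101✓ -111✓ 0-00✓ 0-01✓ 0-11✓ 00-0✓ 00-1✓ 000-✓ 001-✓ 01-1✓ 010-✓ 1-11✓ 11-1✓ 111-
Round 2: --11 -1-1 0--1 0-0- 00--
PIs = {--11, -000, -1-1, 0--1, 0-0-, 00--, 111-}

NONE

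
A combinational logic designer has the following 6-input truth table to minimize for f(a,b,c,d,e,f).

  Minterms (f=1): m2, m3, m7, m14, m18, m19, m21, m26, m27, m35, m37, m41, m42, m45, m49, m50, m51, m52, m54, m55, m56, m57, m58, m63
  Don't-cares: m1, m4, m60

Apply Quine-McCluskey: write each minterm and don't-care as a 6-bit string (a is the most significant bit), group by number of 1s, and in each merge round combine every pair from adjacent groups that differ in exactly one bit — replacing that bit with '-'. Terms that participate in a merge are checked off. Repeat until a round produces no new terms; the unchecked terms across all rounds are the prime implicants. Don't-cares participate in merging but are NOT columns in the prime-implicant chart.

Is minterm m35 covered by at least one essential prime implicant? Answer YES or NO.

Round 0: 000001✓ 000010✓ 000011✓ 000100 000111✓ 001110 010010✓ 010011✓ 010101 011010✓ 011011✓ 100011✓ 100101✓ 101001✓ 101010✓ 101101✓ 110001✓ 110010✓ 110011✓ 110100✓ 110110✓ 110111✓ 111000✓ 111001✓ 111010✓ 111100✓ 111111✓
Round 1: -00011✓ -10010✓ -10011✓ -11010✓ 0-0010✓ 0-0011✓ 000-11 0000-1 00001-✓ 01-010✓ 01-011✓ 01001-✓ 01101-✓ 1-0011✓ 1-1001 1-1010 10-101 101-01 11-001 11-010✓ 11-100 11-111 110-10✓ 110-11✓ 1100-1 11001-✓ 1101-0 11011-✓ 111-00 1110-0 11100-
Round 2: --0011 -1-010 -1001- 0-001- 01-01- 110-1-
PIs = {--0011, -1-010, -1001-, 0-001-, 000-11, 0000-1, 000100, 001110, 01-01-, 010101, 1-1001, 1-1010, 10-101, 101-01, 11-001, 11-100, 11-111, 110-1-, 1100-1, 1101-0, 111-00, 1110-0, 11100-}
Coverage chart:
  m2: 0-001- ←essential
  m3: --0011,0-001-,000-11,0000-1
  m7: 000-11 ←essential
  m14: 001110 ←essential
  m18: -1-010,-1001-,0-001-,01-01-
  m19: --0011,-1001-,0-001-,01-01-
  m21: 010101 ←essential
  m26: -1-010,01-01-
  m27: 01-01- ←essential
  m35: --0011 ←essential
  m37: 10-101 ←essential
  m41: 1-1001,101-01
  m42: 1-1010 ←essential
  m45: 10-101,101-01
  m49: 11-001,1100-1
  m50: -1-010,-1001-,110-1-
  m51: --0011,-1001-,110-1-,1100-1
  m52: 11-100,1101-0
  m54: 110-1-,1101-0
  m55: 11-111,110-1-
  m56: 111-00,1110-0,11100-
  m57: 1-1001,11-001,11100-
  m58: -1-010,1-1010,1110-0
  m63: 11-111 ←essential
Essential: --0011, 0-001-, 000-11, 001110, 01-01-, 010101, 1-1010, 10-101, 11-111

YES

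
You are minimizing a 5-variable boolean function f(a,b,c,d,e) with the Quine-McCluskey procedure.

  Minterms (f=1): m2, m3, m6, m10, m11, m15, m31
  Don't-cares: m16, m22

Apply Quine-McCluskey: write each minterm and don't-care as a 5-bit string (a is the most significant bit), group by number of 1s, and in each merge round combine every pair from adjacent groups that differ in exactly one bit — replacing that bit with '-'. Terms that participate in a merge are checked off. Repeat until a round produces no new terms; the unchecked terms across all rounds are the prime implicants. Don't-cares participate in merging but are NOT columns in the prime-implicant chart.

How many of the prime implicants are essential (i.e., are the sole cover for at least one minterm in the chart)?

[col 0] 00010*, 00011*, 00110*, 01010*, 01011*, 01111*, 10000, 10110*, 11111*
[col 1] -0110, -1111, 0-010*, 0-011*, 00-10, 0001-*, 01-11, 0101-*
[col 2] 0-01-
Prime implicants: -0110, -1111, 0-01-, 00-10, 01-11, 10000
PI chart (minterm → PIs covering it):
  2 | 0-01-,00-10
  3 | 0-01-  (sole → essential)
  6 | -0110,00-10
  10 | 0-01-  (sole → essential)
  11 | 0-01-,01-11
  15 | -1111,01-11
  31 | -1111  (sole → essential)
Essential prime implicants: -1111, 0-01-

2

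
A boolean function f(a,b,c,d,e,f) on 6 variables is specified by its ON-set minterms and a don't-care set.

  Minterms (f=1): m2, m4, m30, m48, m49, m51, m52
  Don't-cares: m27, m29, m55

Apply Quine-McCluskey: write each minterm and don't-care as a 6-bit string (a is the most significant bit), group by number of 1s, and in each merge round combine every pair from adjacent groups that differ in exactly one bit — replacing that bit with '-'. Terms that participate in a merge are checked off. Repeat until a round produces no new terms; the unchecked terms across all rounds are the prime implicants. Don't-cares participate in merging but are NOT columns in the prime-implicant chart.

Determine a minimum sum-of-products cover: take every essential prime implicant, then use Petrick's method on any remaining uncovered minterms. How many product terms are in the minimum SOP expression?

Round 0: 000010 000100 011011 011101 011110 110000✓ 110001✓ 110011✓ 110100✓ 110111✓
Round 1: 110-00 110-11 1100-1 11000-
PIs = {000010, 000100, 011011, 011101, 011110, 110-00, 110-11, 1100-1, 11000-}
Coverage chart:
  m2: 000010 ←essential
  m4: 000100 ←essential
  m30: 011110 ←essential
  m48: 110-00,11000-
  m49: 1100-1,11000-
  m51: 110-11,1100-1
  m52: 110-00 ←essential
Essential: 000010, 000100, 011110, 110-00
Petrick residual → 1100-1
Min cover (5 terms): a'b'c'd'ef' + a'b'c'de'f' + a'bcdef' + abc'e'f' + abc'd'f

5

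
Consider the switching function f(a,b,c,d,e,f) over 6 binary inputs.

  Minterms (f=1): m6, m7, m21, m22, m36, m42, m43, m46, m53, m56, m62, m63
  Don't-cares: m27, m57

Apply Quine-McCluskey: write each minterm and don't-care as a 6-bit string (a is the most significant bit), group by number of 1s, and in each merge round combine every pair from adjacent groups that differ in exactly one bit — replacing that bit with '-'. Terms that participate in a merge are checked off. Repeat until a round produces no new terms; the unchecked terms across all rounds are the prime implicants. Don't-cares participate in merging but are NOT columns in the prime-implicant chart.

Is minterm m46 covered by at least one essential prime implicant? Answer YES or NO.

[col 0] 000110*, 000111*, 010101*, 010110*, 011011, 100100, 101010*, 101011*, 101110*, 110101*, 111000*, 111001*, 111110*, 111111*
[col 1] -10101, 0-0110, 00011-, 1-1110, 101-10, 10101-, 11100-, 11111-
Prime implicants: -10101, 0-0110, 00011-, 011011, 1-1110, 100100, 101-10, 10101-, 11100-, 11111-
PI chart (minterm → PIs covering it):
  6 | 0-0110,00011-
  7 | 00011-  (sole → essential)
  21 | -10101  (sole → essential)
  22 | 0-0110  (sole → essential)
  36 | 100100  (sole → essential)
  42 | 101-10,10101-
  43 | 10101-  (sole → essential)
  46 | 1-1110,101-10
  53 | -10101  (sole → essential)
  56 | 11100-  (sole → essential)
  62 | 1-1110,11111-
  63 | 11111-  (sole → essential)
Essential prime implicants: -10101, 0-0110, 00011-, 100100, 10101-, 11100-, 11111-

NO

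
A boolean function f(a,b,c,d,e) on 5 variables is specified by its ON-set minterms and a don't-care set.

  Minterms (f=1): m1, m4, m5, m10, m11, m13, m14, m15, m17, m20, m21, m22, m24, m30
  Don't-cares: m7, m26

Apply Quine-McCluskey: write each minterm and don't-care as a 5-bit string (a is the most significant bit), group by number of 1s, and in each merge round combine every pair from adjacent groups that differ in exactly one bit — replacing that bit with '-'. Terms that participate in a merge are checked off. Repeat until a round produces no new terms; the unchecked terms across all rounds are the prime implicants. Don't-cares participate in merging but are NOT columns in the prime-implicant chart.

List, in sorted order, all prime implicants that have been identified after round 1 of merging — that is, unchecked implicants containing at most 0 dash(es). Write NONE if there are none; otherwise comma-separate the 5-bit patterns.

size-2^0 implicants → 00001(✓)  00100(✓)  00101(✓)  00111(✓)  01010(✓)  01011(✓)  01101(✓)  01110(✓)  01111(✓)  10001(✓)  10100(✓)  10101(✓)  10110(✓)  11000(✓)  11010(✓)  11110(✓)
size-2^1 implicants → -0001(✓)  -0100(✓)  -0101(✓)  -1010(✓)  -1110(✓)  0-101(✓)  0-111(✓)  00-01(✓)  001-1(✓)  0010-(✓)  01-10(✓)  01-11(✓)  0101-(✓)  011-1(✓)  0111-(✓)  1-110  10-01(✓)  101-0  1010-(✓)  11-10(✓)  110-0
size-2^2 implicants → -0-01  -010-  -1-10  0-1-1  01-1-
Unchecked terms (primes): -0-01, -010-, -1-10, 0-1-1, 01-1-, 1-110, 101-0, 110-0

NONE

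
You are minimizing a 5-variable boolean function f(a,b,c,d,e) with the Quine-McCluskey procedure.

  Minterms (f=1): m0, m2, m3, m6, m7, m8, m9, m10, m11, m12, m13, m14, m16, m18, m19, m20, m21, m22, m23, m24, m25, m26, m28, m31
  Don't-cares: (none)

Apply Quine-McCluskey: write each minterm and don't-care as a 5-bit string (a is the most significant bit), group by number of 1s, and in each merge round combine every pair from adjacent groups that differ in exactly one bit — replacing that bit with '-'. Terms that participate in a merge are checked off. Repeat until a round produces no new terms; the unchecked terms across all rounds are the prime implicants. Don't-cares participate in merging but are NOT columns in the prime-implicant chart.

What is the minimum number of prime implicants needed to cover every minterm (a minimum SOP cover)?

[col 0] 00000*, 00010*, 00011*, 00110*, 00111*, 01000*, 01001*, 01010*, 01011*, 01100*, 01101*, 01110*, 10000*, 10010*, 10011*, 10100*, 10101*, 10110*, 10111*, 11000*, 11001*, 11010*, 11100*, 11111*
[col 1] -0000*, -0010*, -0011*, -0110*, -0111*, -1000*, -1001*, -1010*, -1100*, 0-000*, 0-010*, 0-011*, 0-110*, 00-10*, 00-11*, 000-0*, 0001-*, 0011-*, 01-00*, 01-01*, 01-10*, 010-0*, 010-1*, 0100-*, 0101-*, 011-0*, 0110-*, 1-000*, 1-010*, 1-100*, 1-111, 10-00*, 10-10*, 10-11*, 100-0*, 1001-*, 101-0*, 101-1*, 1010-*, 1011-*, 11-00*, 110-0*, 1100-*
[col 2] --000*, --010*, -0-10*, -0-11*, -00-0*, -001-*, -011-*, -1-00, -10-0*, -100-, 0--10, 0-0-0*, 0-01-, 00-1-*, 01--0, 01-0-, 010--, 1--00, 1-0-0*, 10--0, 10-1-*, 101--
[col 3] --0-0, -0-1-
Prime implicants: --0-0, -0-1-, -1-00, -100-, 0--10, 0-01-, 01--0, 01-0-, 010--, 1--00, 1-111, 10--0, 101--
PI chart (minterm → PIs covering it):
  0 | --0-0  (sole → essential)
  2 | --0-0,-0-1-,0--10,0-01-
  3 | -0-1-,0-01-
  6 | -0-1-,0--10
  7 | -0-1-  (sole → essential)
  8 | --0-0,-1-00,-100-,01--0,01-0-,010--
  9 | -100-,01-0-,010--
  10 | --0-0,0--10,0-01-,01--0,010--
  11 | 0-01-,010--
  12 | -1-00,01--0,01-0-
  13 | 01-0-  (sole → essential)
  14 | 0--10,01--0
  16 | --0-0,1--00,10--0
  18 | --0-0,-0-1-,10--0
  19 | -0-1-  (sole → essential)
  20 | 1--00,10--0,101--
  21 | 101--  (sole → essential)
  22 | -0-1-,10--0,101--
  23 | -0-1-,1-111,101--
  24 | --0-0,-1-00,-100-,1--00
  25 | -100-  (sole → essential)
  26 | --0-0  (sole → essential)
  28 | -1-00,1--00
  31 | 1-111  (sole → essential)
Essential prime implicants: --0-0, -0-1-, -100-, 01-0-, 1-111, 101--
Petrick residual → -1-00, 0--10, 0-01-
Minimum SOP uses 9 PIs: c'e' + b'd + bd'e' + bc'd' + a'de' + a'c'd + a'bd' + acde + ab'c

9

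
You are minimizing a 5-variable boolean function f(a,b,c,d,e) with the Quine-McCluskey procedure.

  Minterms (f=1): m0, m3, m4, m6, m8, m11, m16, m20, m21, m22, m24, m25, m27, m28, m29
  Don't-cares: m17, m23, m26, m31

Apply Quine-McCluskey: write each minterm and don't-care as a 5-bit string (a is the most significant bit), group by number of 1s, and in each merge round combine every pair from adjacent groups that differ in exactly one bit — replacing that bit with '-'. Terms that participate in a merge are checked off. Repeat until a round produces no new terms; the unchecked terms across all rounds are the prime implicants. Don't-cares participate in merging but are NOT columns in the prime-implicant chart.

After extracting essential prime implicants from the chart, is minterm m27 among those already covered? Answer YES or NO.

NO

[col 0] 00000*, 00011*, 00100*, 00110*, 01000*, 01011*, 10000*, 10001*, 10100*, 10101*, 10110*, 10111*, 11000*, 11001*, 11010*, 11011*, 11100*, 11101*, 11111*
[col 1] -0000*, -0100*, -0110*, -1000*, -1011, 0-000*, 0-011, 00-00*, 001-0*, 1-000*, 1-001*, 1-100*, 1-101*, 1-111*, 10-00*, 10-01*, 1000-*, 101-0*, 101-1*, 1010-*, 1011-*, 11-00*, 11-01*, 11-11*, 110-0*, 110-1*, 1100-*, 1101-*, 111-1*, 1110-*
[col 2] --000, -0-00, -01-0, 1--00*, 1--01*, 1-00-*, 1-1-1, 1-10-*, 10-0-*, 101--, 11--1, 11-0-*, 110--
[col 3] 1--0-
Prime implicants: --000, -0-00, -01-0, -1011, 0-011, 1--0-, 1-1-1, 101--, 11--1, 110--
PI chart (minterm → PIs covering it):
  0 | --000,-0-00
  3 | 0-011  (sole → essential)
  4 | -0-00,-01-0
  6 | -01-0  (sole → essential)
  8 | --000  (sole → essential)
  11 | -1011,0-011
  16 | --000,-0-00,1--0-
  20 | -0-00,-01-0,1--0-,101--
  21 | 1--0-,1-1-1,101--
  22 | -01-0,101--
  24 | --000,1--0-,110--
  25 | 1--0-,11--1,110--
  27 | -1011,11--1,110--
  28 | 1--0-  (sole → essential)
  29 | 1--0-,1-1-1,11--1
Essential prime implicants: --000, -01-0, 0-011, 1--0-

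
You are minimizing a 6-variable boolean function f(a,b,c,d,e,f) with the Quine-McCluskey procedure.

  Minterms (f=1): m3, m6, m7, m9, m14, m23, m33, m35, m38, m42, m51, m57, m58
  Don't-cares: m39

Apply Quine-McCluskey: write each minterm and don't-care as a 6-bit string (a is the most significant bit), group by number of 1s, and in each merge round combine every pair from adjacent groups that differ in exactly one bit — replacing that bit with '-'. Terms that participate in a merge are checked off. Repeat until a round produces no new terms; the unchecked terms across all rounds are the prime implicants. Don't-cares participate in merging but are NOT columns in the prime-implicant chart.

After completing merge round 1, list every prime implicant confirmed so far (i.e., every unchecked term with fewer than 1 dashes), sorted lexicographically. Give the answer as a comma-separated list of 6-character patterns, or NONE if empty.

Round 0: 000011✓ 000110✓ 000111✓ 001001 001110✓ 010111✓ 100001✓ 100011✓ 100110✓ 100111✓ 101010✓ 110011✓ 111001 111010✓
Round 1: -00011✓ -00110✓ -00111✓ 0-0111 00-110 000-11✓ 00011-✓ 1-0011 1-1010 100-11✓ 1000-1 10011-✓
Round 2: -00-11 -0011-
PIs = {-00-11, -0011-, 0-0111, 00-110, 001001, 1-0011, 1-1010, 1000-1, 111001}

001001, 111001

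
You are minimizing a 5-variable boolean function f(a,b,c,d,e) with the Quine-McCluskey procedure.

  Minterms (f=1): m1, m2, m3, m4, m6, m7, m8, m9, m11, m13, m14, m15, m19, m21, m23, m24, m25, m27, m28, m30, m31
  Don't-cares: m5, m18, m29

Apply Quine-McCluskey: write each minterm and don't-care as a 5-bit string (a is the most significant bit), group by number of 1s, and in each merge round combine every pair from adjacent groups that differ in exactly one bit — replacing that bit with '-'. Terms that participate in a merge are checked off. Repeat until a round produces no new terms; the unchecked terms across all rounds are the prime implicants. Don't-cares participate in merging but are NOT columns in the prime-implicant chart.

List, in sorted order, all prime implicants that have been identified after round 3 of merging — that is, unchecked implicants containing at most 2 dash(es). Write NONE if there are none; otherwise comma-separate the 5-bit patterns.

Round 0: 00001✓ 00010✓ 00011✓ 00100✓ 00101✓ 00110✓ 00111✓ 01000✓ 01001✓ 01011✓ 01101✓ 01110✓ 01111✓ 10010✓ 10011✓ 10101✓ 10111✓ 11000✓ 11001✓ 11011✓ 11100✓ 11101✓ 11110✓ 11111✓
Round 1: -0010✓ -0011✓ -0101✓ -0111✓ -1000✓ -1001✓ -1011✓ -1101✓ -1110✓ -1111✓ 0-001✓ 0-011✓ 0-101✓ 0-110✓ 0-111✓ 00-01✓ 00-10✓ 00-11✓ 000-1✓ 0001-✓ 001-0✓ 001-1✓ 0010-✓ 0011-✓ 01-01✓ 01-11✓ 010-1✓ 0100-✓ 011-1✓ 0111-✓ 1-011✓ 1-101✓ 1-111✓ 10-11✓ 1001-✓ 101-1✓ 11-00✓ 11-01✓ 11-11✓ 110-1✓ 1100-✓ 111-0✓ 111-1✓ 1110-✓ 1111-✓
Round 2: --011✓ --101✓ --111✓ -0-11✓ -001- -01-1✓ -1-01✓ -1-11✓ -10-1✓ -100- -11-1✓ -111- 0--01✓ 0--11✓ 0-0-1✓ 0-1-1✓ 0-11- 00--1✓ 00-1- 001-- 01--1✓ 1--11✓ 1-1-1✓ 11--1✓ 11-0- 111--
Round 3: ---11 --1-1 -1--1 0---1
PIs = {---11, --1-1, -001-, -1--1, -100-, -111-, 0---1, 0-11-, 00-1-, 001--, 11-0-, 111--}

-001-, -100-, -111-, 0-11-, 00-1-, 001--, 11-0-, 111--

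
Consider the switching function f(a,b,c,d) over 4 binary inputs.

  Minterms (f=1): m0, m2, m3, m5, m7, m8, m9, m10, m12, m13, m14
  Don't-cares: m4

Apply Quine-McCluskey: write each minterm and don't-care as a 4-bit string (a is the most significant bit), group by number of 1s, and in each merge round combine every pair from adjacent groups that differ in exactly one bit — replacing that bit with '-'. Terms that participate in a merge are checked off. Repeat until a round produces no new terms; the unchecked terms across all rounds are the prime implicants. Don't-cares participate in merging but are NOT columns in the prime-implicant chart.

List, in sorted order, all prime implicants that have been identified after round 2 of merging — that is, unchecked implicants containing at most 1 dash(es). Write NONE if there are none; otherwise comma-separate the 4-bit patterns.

0-11, 001-, 01-1

size-2^0 implicants → 0000(✓)  0010(✓)  0011(✓)  0100(✓)  0101(✓)  0111(✓)  1000(✓)  1001(✓)  1010(✓)  1100(✓)  1101(✓)  1110(✓)
size-2^1 implicants → -000(✓)  -010(✓)  -100(✓)  -101(✓)  0-00(✓)  0-11  00-0(✓)  001-  01-1  010-(✓)  1-00(✓)  1-01(✓)  1-10(✓)  10-0(✓)  100-(✓)  11-0(✓)  110-(✓)
size-2^2 implicants → --00  -0-0  -10-  1--0  1-0-
Unchecked terms (primes): --00, -0-0, -10-, 0-11, 001-, 01-1, 1--0, 1-0-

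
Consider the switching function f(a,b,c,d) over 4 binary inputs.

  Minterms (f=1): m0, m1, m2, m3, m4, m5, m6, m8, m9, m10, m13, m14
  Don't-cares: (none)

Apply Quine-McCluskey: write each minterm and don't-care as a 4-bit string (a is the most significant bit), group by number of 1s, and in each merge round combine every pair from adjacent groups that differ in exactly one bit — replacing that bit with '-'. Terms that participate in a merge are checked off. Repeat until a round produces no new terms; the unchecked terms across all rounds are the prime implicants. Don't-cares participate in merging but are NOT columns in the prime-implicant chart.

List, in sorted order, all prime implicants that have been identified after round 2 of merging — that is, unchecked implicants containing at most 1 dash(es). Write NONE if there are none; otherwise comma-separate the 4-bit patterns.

NONE

Round 0: 0000✓ 0001✓ 0010✓ 0011✓ 0100✓ 0101✓ 0110✓ 1000✓ 1001✓ 1010✓ 1101✓ 1110✓
Round 1: -000✓ -001✓ -010✓ -101✓ -110✓ 0-00✓ 0-01✓ 0-10✓ 00-0✓ 00-1✓ 000-✓ 001-✓ 01-0✓ 010-✓ 1-01✓ 1-10✓ 10-0✓ 100-✓
Round 2: --01 --10 -0-0 -00- 0--0 0-0- 00--
PIs = {--01, --10, -0-0, -00-, 0--0, 0-0-, 00--}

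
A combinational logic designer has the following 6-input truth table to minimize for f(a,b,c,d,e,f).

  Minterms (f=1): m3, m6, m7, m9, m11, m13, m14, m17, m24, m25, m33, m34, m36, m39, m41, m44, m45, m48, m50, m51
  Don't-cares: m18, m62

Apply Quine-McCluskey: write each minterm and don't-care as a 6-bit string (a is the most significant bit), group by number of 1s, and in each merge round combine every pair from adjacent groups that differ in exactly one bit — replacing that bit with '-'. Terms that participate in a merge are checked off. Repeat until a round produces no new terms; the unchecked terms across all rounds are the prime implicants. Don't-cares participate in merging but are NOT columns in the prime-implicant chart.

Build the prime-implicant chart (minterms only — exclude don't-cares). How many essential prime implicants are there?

10

Round 0: 000011✓ 000110✓ 000111✓ 001001✓ 001011✓ 001101✓ 001110✓ 010001✓ 010010✓ 011000✓ 011001✓ 100001✓ 100010✓ 100100✓ 100111✓ 101001✓ 101100✓ 101101✓ 110000✓ 110010✓ 110011✓ 111110
Round 1: -00111 -01001✓ -01101✓ -10010 0-1001 00-011 00-110 000-11 00011- 001-01✓ 0010-1 01-001 01100- 1-0010 10-001 10-100 101-01✓ 10110- 1100-0 11001-
Round 2: -01-01
PIs = {-00111, -01-01, -10010, 0-1001, 00-011, 00-110, 000-11, 00011-, 0010-1, 01-001, 01100-, 1-0010, 10-001, 10-100, 10110-, 1100-0, 11001-, 111110}
Coverage chart:
  m3: 00-011,000-11
  m6: 00-110,00011-
  m7: -00111,000-11,00011-
  m9: -01-01,0-1001,0010-1
  m11: 00-011,0010-1
  m13: -01-01 ←essential
  m14: 00-110 ←essential
  m17: 01-001 ←essential
  m24: 01100- ←essential
  m25: 0-1001,01-001,01100-
  m33: 10-001 ←essential
  m34: 1-0010 ←essential
  m36: 10-100 ←essential
  m39: -00111 ←essential
  m41: -01-01,10-001
  m44: 10-100,10110-
  m45: -01-01,10110-
  m48: 1100-0 ←essential
  m50: -10010,1-0010,1100-0,11001-
  m51: 11001- ←essential
Essential: -00111, -01-01, 00-110, 01-001, 01100-, 1-0010, 10-001, 10-100, 1100-0, 11001-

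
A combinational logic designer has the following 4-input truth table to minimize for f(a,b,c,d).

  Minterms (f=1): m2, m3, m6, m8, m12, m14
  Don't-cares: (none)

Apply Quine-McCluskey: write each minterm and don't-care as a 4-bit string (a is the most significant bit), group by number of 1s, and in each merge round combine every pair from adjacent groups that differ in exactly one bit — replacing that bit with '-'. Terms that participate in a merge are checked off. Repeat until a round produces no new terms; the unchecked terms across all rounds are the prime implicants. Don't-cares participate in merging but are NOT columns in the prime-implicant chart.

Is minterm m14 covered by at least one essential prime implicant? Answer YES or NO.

[col 0] 0010*, 0011*, 0110*, 1000*, 1100*, 1110*
[col 1] -110, 0-10, 001-, 1-00, 11-0
Prime implicants: -110, 0-10, 001-, 1-00, 11-0
PI chart (minterm → PIs covering it):
  2 | 0-10,001-
  3 | 001-  (sole → essential)
  6 | -110,0-10
  8 | 1-00  (sole → essential)
  12 | 1-00,11-0
  14 | -110,11-0
Essential prime implicants: 001-, 1-00

NO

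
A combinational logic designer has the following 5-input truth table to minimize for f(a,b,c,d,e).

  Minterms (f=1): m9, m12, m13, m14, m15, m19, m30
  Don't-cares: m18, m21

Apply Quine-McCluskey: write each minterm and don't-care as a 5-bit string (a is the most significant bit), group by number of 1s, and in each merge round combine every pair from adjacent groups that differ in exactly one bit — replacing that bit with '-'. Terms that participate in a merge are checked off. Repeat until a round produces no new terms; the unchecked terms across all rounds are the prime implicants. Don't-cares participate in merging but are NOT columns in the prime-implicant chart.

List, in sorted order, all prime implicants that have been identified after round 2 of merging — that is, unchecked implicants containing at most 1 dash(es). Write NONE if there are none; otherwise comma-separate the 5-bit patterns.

Round 0: 01001✓ 01100✓ 01101✓ 01110✓ 01111✓ 10010✓ 10011✓ 10101 11110✓
Round 1: -1110 01-01 011-0✓ 011-1✓ 0110-✓ 0111-✓ 1001-
Round 2: 011--
PIs = {-1110, 01-01, 011--, 1001-, 10101}

-1110, 01-01, 1001-, 10101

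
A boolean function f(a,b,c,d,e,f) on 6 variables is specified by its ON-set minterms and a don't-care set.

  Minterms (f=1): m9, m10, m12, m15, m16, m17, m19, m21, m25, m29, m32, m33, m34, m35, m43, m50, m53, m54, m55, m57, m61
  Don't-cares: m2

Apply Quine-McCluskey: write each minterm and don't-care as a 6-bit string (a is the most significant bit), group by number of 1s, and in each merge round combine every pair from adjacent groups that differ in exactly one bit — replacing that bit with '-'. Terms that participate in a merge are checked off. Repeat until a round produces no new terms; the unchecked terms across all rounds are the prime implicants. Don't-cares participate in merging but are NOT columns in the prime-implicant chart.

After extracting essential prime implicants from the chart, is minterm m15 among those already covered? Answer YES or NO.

YES

Round 0: 000010✓ 001001✓ 001010✓ 001100 001111 010000✓ 010001✓ 010011✓ 010101✓ 011001✓ 011101✓ 100000✓ 100001✓ 100010✓ 100011✓ 101011✓ 110010✓ 110101✓ 110110✓ 110111✓ 111001✓ 111101✓
Round 1: -00010 -10101✓ -11001✓ -11101✓ 0-1001 00-010 01-001✓ 01-101✓ 010-01✓ 0100-1 01000- 011-01✓ 1-0010 10-011 1000-0✓ 1000-1✓ 10000-✓ 10001-✓ 11-101✓ 110-10 1101-1 11011- 111-01✓
Round 2: -1-101 -11-01 01--01 1000--
PIs = {-00010, -1-101, -11-01, 0-1001, 00-010, 001100, 001111, 01--01, 0100-1, 01000-, 1-0010, 10-011, 1000--, 110-10, 1101-1, 11011-}
Coverage chart:
  m9: 0-1001 ←essential
  m10: 00-010 ←essential
  m12: 001100 ←essential
  m15: 001111 ←essential
  m16: 01000- ←essential
  m17: 01--01,0100-1,01000-
  m19: 0100-1 ←essential
  m21: -1-101,01--01
  m25: -11-01,0-1001,01--01
  m29: -1-101,-11-01,01--01
  m32: 1000-- ←essential
  m33: 1000-- ←essential
  m34: -00010,1-0010,1000--
  m35: 10-011,1000--
  m43: 10-011 ←essential
  m50: 1-0010,110-10
  m53: -1-101,1101-1
  m54: 110-10,11011-
  m55: 1101-1,11011-
  m57: -11-01 ←essential
  m61: -1-101,-11-01
Essential: -11-01, 0-1001, 00-010, 001100, 001111, 0100-1, 01000-, 10-011, 1000--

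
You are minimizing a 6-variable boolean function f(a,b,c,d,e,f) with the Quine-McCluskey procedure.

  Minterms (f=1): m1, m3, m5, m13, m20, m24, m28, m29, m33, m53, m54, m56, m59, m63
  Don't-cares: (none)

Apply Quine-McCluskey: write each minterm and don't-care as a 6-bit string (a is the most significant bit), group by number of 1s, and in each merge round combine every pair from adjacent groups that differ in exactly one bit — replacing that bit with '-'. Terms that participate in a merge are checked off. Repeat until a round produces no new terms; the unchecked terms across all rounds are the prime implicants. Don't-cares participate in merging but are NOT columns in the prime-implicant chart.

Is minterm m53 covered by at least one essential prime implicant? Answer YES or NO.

size-2^0 implicants → 000001(✓)  000011(✓)  000101(✓)  001101(✓)  010100(✓)  011000(✓)  011100(✓)  011101(✓)  100001(✓)  110101  110110  111000(✓)  111011(✓)  111111(✓)
size-2^1 implicants → -00001  -11000  0-1101  00-101  000-01  0000-1  01-100  011-00  01110-  111-11
Unchecked terms (primes): -00001, -11000, 0-1101, 00-101, 000-01, 0000-1, 01-100, 011-00, 01110-, 110101, 110110, 111-11
Minterm coverage:
  m1 ⊆ -00001,000-01,0000-1
  m3 ⊆ 0000-1 [E]
  m5 ⊆ 00-101,000-01
  m13 ⊆ 0-1101,00-101
  m20 ⊆ 01-100 [E]
  m24 ⊆ -11000,011-00
  m28 ⊆ 01-100,011-00,01110-
  m29 ⊆ 0-1101,01110-
  m33 ⊆ -00001 [E]
  m53 ⊆ 110101 [E]
  m54 ⊆ 110110 [E]
  m56 ⊆ -11000 [E]
  m59 ⊆ 111-11 [E]
  m63 ⊆ 111-11 [E]
E = {-00001, -11000, 0000-1, 01-100, 110101, 110110, 111-11}

YES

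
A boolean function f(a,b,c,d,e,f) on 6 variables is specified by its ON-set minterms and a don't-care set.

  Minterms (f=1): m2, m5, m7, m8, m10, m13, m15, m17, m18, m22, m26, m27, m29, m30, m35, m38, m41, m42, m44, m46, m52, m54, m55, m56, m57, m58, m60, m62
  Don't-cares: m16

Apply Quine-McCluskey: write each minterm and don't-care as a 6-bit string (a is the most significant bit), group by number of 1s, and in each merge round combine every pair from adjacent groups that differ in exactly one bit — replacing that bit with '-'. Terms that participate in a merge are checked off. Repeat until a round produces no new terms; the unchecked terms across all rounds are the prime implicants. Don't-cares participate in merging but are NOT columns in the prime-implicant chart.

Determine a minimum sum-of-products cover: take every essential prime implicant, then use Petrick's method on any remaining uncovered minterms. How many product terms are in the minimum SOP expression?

15

[col 0] 000010*, 000101*, 000111*, 001000*, 001010*, 001101*, 001111*, 010000*, 010001*, 010010*, 010110*, 011010*, 011011*, 011101*, 011110*, 100011, 100110*, 101001*, 101010*, 101100*, 101110*, 110100*, 110110*, 110111*, 111000*, 111001*, 111010*, 111100*, 111110*
[col 1] -01010*, -10110*, -11010*, -11110*, 0-0010*, 0-1010*, 0-1101, 00-010*, 00-101*, 00-111*, 0001-1*, 0010-0, 0011-1*, 01-010*, 01-110*, 010-10*, 0100-0, 01000-, 011-10*, 01101-, 1-0110*, 1-1001, 1-1010*, 1-1100*, 1-1110*, 10-110*, 101-10*, 1011-0*, 11-100*, 11-110*, 1101-0*, 11011-, 111-00*, 111-10*, 1110-0*, 11100-, 1111-0*
[col 2] --1010, -1-110, -11-10, 0--010, 00-1-1, 01--10, 1--110, 1-1-10, 1-11-0, 11-1-0, 111--0
Prime implicants: --1010, -1-110, -11-10, 0--010, 0-1101, 00-1-1, 0010-0, 01--10, 0100-0, 01000-, 01101-, 1--110, 1-1-10, 1-1001, 1-11-0, 100011, 11-1-0, 11011-, 111--0, 11100-
PI chart (minterm → PIs covering it):
  2 | 0--010  (sole → essential)
  5 | 00-1-1  (sole → essential)
  7 | 00-1-1  (sole → essential)
  8 | 0010-0  (sole → essential)
  10 | --1010,0--010,0010-0
  13 | 0-1101,00-1-1
  15 | 00-1-1  (sole → essential)
  17 | 01000-  (sole → essential)
  18 | 0--010,01--10,0100-0
  22 | -1-110,01--10
  26 | --1010,-11-10,0--010,01--10,01101-
  27 | 01101-  (sole → essential)
  29 | 0-1101  (sole → essential)
  30 | -1-110,-11-10,01--10
  35 | 100011  (sole → essential)
  38 | 1--110  (sole → essential)
  41 | 1-1001  (sole → essential)
  42 | --1010,1-1-10
  44 | 1-11-0  (sole → essential)
  46 | 1--110,1-1-10,1-11-0
  52 | 11-1-0  (sole → essential)
  54 | -1-110,1--110,11-1-0,11011-
  55 | 11011-  (sole → essential)
  56 | 111--0,11100-
  57 | 1-1001,11100-
  58 | --1010,-11-10,1-1-10,111--0
  60 | 1-11-0,11-1-0,111--0
  62 | -1-110,-11-10,1--110,1-1-10,1-11-0,11-1-0,111--0
Essential prime implicants: 0--010, 0-1101, 00-1-1, 0010-0, 01000-, 01101-, 1--110, 1-1001, 1-11-0, 100011, 11-1-0, 11011-
Petrick residual → --1010, -1-110, 111--0
Minimum SOP uses 15 PIs: cd'ef' + bdef' + a'd'ef' + a'cde'f + a'b'df + a'b'cd'f' + a'bc'd'e' + a'bcd'e + adef' + acd'e'f + acdf' + ab'c'd'ef + abdf' + abc'de + abcf'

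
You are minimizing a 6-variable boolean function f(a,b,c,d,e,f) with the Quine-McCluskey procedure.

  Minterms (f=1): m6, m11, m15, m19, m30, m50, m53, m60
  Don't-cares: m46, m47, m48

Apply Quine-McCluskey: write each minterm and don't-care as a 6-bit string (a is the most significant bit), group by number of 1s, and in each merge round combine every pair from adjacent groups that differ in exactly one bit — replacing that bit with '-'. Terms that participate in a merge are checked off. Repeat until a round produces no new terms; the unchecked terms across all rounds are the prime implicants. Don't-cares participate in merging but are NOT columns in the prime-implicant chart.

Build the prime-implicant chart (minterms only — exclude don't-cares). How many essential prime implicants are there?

Round 0: 000110 001011✓ 001111✓ 010011 011110 101110✓ 101111✓ 110000✓ 110010✓ 110101 111100
Round 1: -01111 001-11 10111- 1100-0
PIs = {-01111, 000110, 001-11, 010011, 011110, 10111-, 1100-0, 110101, 111100}
Coverage chart:
  m6: 000110 ←essential
  m11: 001-11 ←essential
  m15: -01111,001-11
  m19: 010011 ←essential
  m30: 011110 ←essential
  m50: 1100-0 ←essential
  m53: 110101 ←essential
  m60: 111100 ←essential
Essential: 000110, 001-11, 010011, 011110, 1100-0, 110101, 111100

7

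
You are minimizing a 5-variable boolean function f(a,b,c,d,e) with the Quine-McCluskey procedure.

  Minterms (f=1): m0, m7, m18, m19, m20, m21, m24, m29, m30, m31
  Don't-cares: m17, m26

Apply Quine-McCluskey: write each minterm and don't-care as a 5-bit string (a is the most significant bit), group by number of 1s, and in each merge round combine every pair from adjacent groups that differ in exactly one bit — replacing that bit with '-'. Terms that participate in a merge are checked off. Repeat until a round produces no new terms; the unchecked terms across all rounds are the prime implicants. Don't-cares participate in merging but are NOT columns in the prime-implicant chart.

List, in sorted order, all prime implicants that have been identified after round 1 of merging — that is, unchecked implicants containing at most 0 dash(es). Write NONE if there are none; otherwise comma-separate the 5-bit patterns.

00000, 00111

size-2^0 implicants → 00000  00111  10001(✓)  10010(✓)  10011(✓)  10100(✓)  10101(✓)  11000(✓)  11010(✓)  11101(✓)  11110(✓)  11111(✓)
size-2^1 implicants → 1-010  1-101  10-01  100-1  1001-  1010-  11-10  110-0  111-1  1111-
Unchecked terms (primes): 00000, 00111, 1-010, 1-101, 10-01, 100-1, 1001-, 1010-, 11-10, 110-0, 111-1, 1111-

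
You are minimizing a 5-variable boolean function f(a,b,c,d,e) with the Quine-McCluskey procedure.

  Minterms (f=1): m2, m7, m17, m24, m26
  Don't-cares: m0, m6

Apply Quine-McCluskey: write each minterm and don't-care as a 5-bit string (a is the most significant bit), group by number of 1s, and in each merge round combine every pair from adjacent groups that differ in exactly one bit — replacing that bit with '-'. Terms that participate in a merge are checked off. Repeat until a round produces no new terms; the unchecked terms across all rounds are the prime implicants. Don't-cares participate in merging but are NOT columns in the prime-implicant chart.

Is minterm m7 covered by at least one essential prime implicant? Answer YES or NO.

YES

[col 0] 00000*, 00010*, 00110*, 00111*, 10001, 11000*, 11010*
[col 1] 00-10, 000-0, 0011-, 110-0
Prime implicants: 00-10, 000-0, 0011-, 10001, 110-0
PI chart (minterm → PIs covering it):
  2 | 00-10,000-0
  7 | 0011-  (sole → essential)
  17 | 10001  (sole → essential)
  24 | 110-0  (sole → essential)
  26 | 110-0  (sole → essential)
Essential prime implicants: 0011-, 10001, 110-0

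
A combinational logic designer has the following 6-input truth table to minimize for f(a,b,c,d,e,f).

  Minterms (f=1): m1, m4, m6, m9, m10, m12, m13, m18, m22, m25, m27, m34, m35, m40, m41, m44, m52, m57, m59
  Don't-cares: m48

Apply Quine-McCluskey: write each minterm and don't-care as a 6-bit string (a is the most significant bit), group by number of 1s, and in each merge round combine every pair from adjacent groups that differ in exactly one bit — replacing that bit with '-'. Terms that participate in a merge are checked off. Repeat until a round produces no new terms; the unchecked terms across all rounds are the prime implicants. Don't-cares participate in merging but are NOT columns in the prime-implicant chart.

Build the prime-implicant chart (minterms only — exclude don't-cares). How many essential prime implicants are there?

6

[col 0] 000001*, 000100*, 000110*, 001001*, 001010, 001100*, 001101*, 010010*, 010110*, 011001*, 011011*, 100010*, 100011*, 101000*, 101001*, 101100*, 110000*, 110100*, 111001*, 111011*
[col 1] -01001*, -01100, -11001*, -11011*, 0-0110, 0-1001*, 00-001, 00-100, 0001-0, 001-01, 00110-, 010-10, 0110-1*, 1-1001*, 10001-, 101-00, 10100-, 110-00, 1110-1*
[col 2] --1001, -110-1
Prime implicants: --1001, -01100, -110-1, 0-0110, 00-001, 00-100, 0001-0, 001-01, 001010, 00110-, 010-10, 10001-, 101-00, 10100-, 110-00
PI chart (minterm → PIs covering it):
  1 | 00-001  (sole → essential)
  4 | 00-100,0001-0
  6 | 0-0110,0001-0
  9 | --1001,00-001,001-01
  10 | 001010  (sole → essential)
  12 | -01100,00-100,00110-
  13 | 001-01,00110-
  18 | 010-10  (sole → essential)
  22 | 0-0110,010-10
  25 | --1001,-110-1
  27 | -110-1  (sole → essential)
  34 | 10001-  (sole → essential)
  35 | 10001-  (sole → essential)
  40 | 101-00,10100-
  41 | --1001,10100-
  44 | -01100,101-00
  52 | 110-00  (sole → essential)
  57 | --1001,-110-1
  59 | -110-1  (sole → essential)
Essential prime implicants: -110-1, 00-001, 001010, 010-10, 10001-, 110-00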